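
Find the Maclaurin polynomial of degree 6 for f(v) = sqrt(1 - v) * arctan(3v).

-30489*v^6/1280 + 31749*v^5/640 + 69*v^4/16 - 75*v^3/8 - 3*v^2/2 + 3*v

Expand each factor separately, then convolve coefficients.
[v^0] = 0;  [v^1] = 3;  [v^2] = -3/2;  [v^3] = -75/8;  [v^4] = 69/16;  [v^5] = 31749/640;  [v^6] = -30489/1280.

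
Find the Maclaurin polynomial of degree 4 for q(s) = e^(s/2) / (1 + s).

233*s^4/384 - 29*s^3/48 + 5*s^2/8 - s/2 + 1

Multiply the two series term by term and collect like powers.
q(0) = 1
q′(0) = -1/2
q′′(0) = 5/4
q′′′(0) = -29/8
q^(4)(0) = 233/16
The Taylor polynomial is Σ q^(k)(0)/k! · s^k.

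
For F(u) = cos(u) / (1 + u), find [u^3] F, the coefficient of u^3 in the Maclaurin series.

Take the Cauchy product of the two expansions.
F(0) = 1
F′(0) = -1
F′′(0) = 1
F′′′(0) = -3
Then c_k = F^(k)(0)/k! gives each Taylor coefficient.

-1/2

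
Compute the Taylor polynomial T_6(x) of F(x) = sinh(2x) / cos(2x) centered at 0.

Write the quotient as an unknown series and match coefficients against numerator = denominator · series.

48*x^5/5 + 16*x^3/3 + 2*x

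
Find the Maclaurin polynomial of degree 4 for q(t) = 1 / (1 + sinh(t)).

Write 1/(1+u) = 1 - u + u^2 - u^3 + ... and substitute the series for u.
q(0) = 1
q′(0) = -1
q′′(0) = 2
q′′′(0) = -7
q^(4)(0) = 32

4*t^4/3 - 7*t^3/6 + t^2 - t + 1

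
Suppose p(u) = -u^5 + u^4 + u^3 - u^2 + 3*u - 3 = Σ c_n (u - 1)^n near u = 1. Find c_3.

[(u - 1)^0] = 0;  [(u - 1)^1] = 3;  [(u - 1)^2] = -2;  [(u - 1)^3] = -5.
So c_3 = p′′′(1)/3! = -5.

-5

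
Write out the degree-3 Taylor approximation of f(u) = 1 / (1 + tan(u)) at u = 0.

-4*u^3/3 + u^2 - u + 1

Expand as Σ (-1)^k u^k with u equal to the inner function's series.
f(0) = 1
f′(0) = -1
f′′(0) = 2
f′′′(0) = -8
Then c_k = f^(k)(0)/k! gives each Taylor coefficient.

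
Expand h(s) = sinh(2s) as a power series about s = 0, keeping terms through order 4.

4*s^3/3 + 2*s

h(0) = 0
h′(0) = 2
h′′(0) = 0
h′′′(0) = 8
h^(4)(0) = 0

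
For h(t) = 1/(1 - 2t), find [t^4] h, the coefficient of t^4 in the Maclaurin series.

16

[t^0] = 1;  [t^1] = 2;  [t^2] = 4;  [t^3] = 8;  [t^4] = 16.
So c_4 = h^(4)(0)/4! = 16.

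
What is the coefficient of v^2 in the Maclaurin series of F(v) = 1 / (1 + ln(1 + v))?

Expand as Σ (-1)^k u^k with u equal to the inner function's series.
So c_2 = F′′(0)/2! = 3/2.

3/2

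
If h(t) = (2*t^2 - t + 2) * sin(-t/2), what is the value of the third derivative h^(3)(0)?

-23/4

Shift and add copies of the series according to the polynomial's terms.
From the series, [t^3] h = -23/24; multiply by 3! = 6 to get -23/4.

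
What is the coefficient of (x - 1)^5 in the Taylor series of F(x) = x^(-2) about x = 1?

-6

Differentiate repeatedly and evaluate at the center.
F(1) = 1
F′(1) = -2
F′′(1) = 6
F′′′(1) = -24
F^(4)(1) = 120
F^(5)(1) = -720
So c_5 = F^(5)(1)/5! = -6.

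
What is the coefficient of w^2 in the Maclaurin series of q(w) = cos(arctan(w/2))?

-1/8

Compose series: expand the inner function first, then feed it into the outer expansion.
q(0) = 1
q′(0) = 0
q′′(0) = -1/4
So c_2 = q′′(0)/2! = -1/8.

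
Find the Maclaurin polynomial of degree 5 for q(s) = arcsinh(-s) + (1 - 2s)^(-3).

Expand each term separately and add.
[s^0] = 1;  [s^1] = 5;  [s^2] = 24;  [s^3] = 481/6;  [s^4] = 240;  [s^5] = 26877/40.

26877*s^5/40 + 240*s^4 + 481*s^3/6 + 24*s^2 + 5*s + 1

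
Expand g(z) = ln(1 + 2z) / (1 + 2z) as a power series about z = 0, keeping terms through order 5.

Take the Cauchy product of the two expansions.

1096*z^5/15 - 100*z^4/3 + 44*z^3/3 - 6*z^2 + 2*z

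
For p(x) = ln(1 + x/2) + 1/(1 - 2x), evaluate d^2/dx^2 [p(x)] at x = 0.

Combine the two series term by term.
The coefficient of x^2 in the expansion is 31/8, so p′′(0) = 2! * (31/8) = 31/4.

31/4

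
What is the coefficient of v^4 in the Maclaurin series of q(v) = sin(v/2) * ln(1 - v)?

-7/48

Expand each factor separately, then convolve coefficients.
So c_4 = q^(4)(0)/4! = -7/48.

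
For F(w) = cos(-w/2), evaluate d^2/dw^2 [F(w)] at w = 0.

From the series, [w^2] F = -1/8; multiply by 2! = 2 to get -1/4.

-1/4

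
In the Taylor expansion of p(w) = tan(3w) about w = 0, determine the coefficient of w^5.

162/5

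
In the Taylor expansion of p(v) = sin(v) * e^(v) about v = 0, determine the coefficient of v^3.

1/3

Multiply the two series term by term and collect like powers.
p(0) = 0
p′(0) = 1
p′′(0) = 2
p′′′(0) = 2
So c_3 = p′′′(0)/3! = 1/3.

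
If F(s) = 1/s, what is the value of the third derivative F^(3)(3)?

Compute the successive derivatives at the expansion point and divide by k!.
The coefficient of (s - 3)^3 in the expansion is -1/81, so F′′′(3) = 3! * (-1/81) = -2/27.

-2/27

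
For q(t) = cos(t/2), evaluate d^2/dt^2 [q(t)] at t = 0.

The coefficient of t^2 in the expansion is -1/8, so q′′(0) = 2! * (-1/8) = -1/4.

-1/4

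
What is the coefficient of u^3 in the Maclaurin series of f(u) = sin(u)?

-1/6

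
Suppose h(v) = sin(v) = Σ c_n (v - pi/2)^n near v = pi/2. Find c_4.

1/24

c_4 = h^(4)(pi/2)/4! = 1/24.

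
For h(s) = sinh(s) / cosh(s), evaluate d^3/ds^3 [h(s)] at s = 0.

Divide the numerator series by the denominator series (power-series long division).
The coefficient of s^3 in the expansion is -1/3, so h′′′(0) = 3! * (-1/3) = -2.

-2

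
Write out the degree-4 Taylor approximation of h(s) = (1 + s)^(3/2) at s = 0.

3*s^4/128 - s^3/16 + 3*s^2/8 + 3*s/2 + 1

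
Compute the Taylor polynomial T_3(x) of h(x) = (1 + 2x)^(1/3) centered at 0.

[x^0] = 1;  [x^1] = 2/3;  [x^2] = -4/9;  [x^3] = 40/81.

40*x^3/81 - 4*x^2/9 + 2*x/3 + 1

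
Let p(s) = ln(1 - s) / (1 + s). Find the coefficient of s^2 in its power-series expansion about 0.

Take the Cauchy product of the two expansions.
[s^0] = 0;  [s^1] = -1;  [s^2] = 1/2.
So c_2 = p′′(0)/2! = 1/2.

1/2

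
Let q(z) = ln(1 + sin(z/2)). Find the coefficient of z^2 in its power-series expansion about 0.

-1/8

Plug the Maclaurin series of the inner function into that of the outer and collect terms.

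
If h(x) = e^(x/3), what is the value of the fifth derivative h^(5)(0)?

From the series, [x^5] h = 1/29160; multiply by 5! = 120 to get 1/243.

1/243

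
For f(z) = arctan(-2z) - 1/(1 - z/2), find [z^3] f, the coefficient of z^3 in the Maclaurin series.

Add the two expansions coefficient-wise.
[z^0] = -1;  [z^1] = -5/2;  [z^2] = -1/4;  [z^3] = 61/24.

61/24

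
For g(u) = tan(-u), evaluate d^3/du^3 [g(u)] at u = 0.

-2

Differentiate repeatedly and evaluate at the center.
From the series, [u^3] g = -1/3; multiply by 3! = 6 to get -2.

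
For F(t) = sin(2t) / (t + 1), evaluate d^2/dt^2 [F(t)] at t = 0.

-4

Multiply the numerator's expansion by the denominator's geometric series.
From the series, [t^2] F = -2; multiply by 2! = 2 to get -4.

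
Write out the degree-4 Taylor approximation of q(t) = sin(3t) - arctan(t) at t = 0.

Combine the two series term by term.
q(0) = 0
q′(0) = 2
q′′(0) = 0
q′′′(0) = -25
q^(4)(0) = 0
Dividing each by k! gives the coefficients c_0, ..., c_4.

-25*t^3/6 + 2*t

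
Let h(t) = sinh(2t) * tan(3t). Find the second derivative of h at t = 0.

12

Expand each factor separately, then convolve coefficients.
From the series, [t^2] h = 6; multiply by 2! = 2 to get 12.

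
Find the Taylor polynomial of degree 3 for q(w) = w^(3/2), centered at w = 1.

-(w - 1)^3/16 + 3*(w - 1)^2/8 + 3*(w - 1)/2 + 1

Differentiate repeatedly and evaluate at the center.
[(w - 1)^0] = 1;  [(w - 1)^1] = 3/2;  [(w - 1)^2] = 3/8;  [(w - 1)^3] = -1/16.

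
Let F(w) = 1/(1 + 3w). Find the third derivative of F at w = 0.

Use the known series and substitute for the argument.
From the series, [w^3] F = -27; multiply by 3! = 6 to get -162.

-162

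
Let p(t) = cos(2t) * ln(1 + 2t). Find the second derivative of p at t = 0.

Take the Cauchy product of the two expansions.
From the series, [t^2] p = -2; multiply by 2! = 2 to get -4.

-4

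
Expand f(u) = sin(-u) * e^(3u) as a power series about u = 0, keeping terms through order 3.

-13*u^3/3 - 3*u^2 - u

Expand each factor separately, then convolve coefficients.
f(0) = 0
f′(0) = -1
f′′(0) = -6
f′′′(0) = -26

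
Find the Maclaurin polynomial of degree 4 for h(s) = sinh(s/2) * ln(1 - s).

Expand each factor separately, then convolve coefficients.
h(0) = 0
h′(0) = 0
h′′(0) = -1
h′′′(0) = -3/2
h^(4)(0) = -9/2
The Taylor polynomial is Σ h^(k)(0)/k! · s^k.

-3*s^4/16 - s^3/4 - s^2/2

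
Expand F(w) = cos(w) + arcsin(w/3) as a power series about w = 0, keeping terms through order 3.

w^3/162 - w^2/2 + w/3 + 1

Add the two expansions coefficient-wise.
F(0) = 1
F′(0) = 1/3
F′′(0) = -1
F′′′(0) = 1/27
The Taylor polynomial is Σ F^(k)(0)/k! · w^k.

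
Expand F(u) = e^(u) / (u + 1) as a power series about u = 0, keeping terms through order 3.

-u^3/3 + u^2/2 + 1

Expand 1/(denominator) as a geometric series and multiply by the numerator's series.
F(0) = 1
F′(0) = 0
F′′(0) = 1
F′′′(0) = -2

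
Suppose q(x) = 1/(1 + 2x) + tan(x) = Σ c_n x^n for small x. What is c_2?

4

Combine the two series term by term.
q(0) = 1
q′(0) = -1
q′′(0) = 8
Then c_k = q^(k)(0)/k! gives each Taylor coefficient.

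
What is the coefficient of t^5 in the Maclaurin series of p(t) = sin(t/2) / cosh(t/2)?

3/320

Write the quotient as an unknown series and match coefficients against numerator = denominator · series.
[t^0] = 0;  [t^1] = 1/2;  [t^2] = 0;  [t^3] = -1/12;  [t^4] = 0;  [t^5] = 3/320.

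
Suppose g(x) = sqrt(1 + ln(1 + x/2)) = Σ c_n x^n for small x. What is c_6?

-22819/2949120

Plug the Maclaurin series of the inner function into that of the outer and collect terms.
g(0) = 1
g′(0) = 1/4
g′′(0) = -3/16
g′′′(0) = 17/64
g^(4)(0) = -143/256
g^(5)(0) = 1609/1024
g^(6)(0) = -22819/4096
So c_6 = g^(6)(0)/6! = -22819/2949120.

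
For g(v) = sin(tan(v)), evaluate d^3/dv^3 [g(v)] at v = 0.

Plug the Maclaurin series of the inner function into that of the outer and collect terms.
The coefficient of v^3 in the expansion is 1/6, so g′′′(0) = 3! * (1/6) = 1.

1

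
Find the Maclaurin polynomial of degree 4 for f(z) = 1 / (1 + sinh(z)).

4*z^4/3 - 7*z^3/6 + z^2 - z + 1

Write 1/(1+u) = 1 - u + u^2 - u^3 + ... and substitute the series for u.
[z^0] = 1;  [z^1] = -1;  [z^2] = 1;  [z^3] = -7/6;  [z^4] = 4/3.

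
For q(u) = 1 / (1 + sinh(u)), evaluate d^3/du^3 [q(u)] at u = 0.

-7

Use the geometric series for the reciprocal, then substitute.
From the series, [u^3] q = -7/6; multiply by 3! = 6 to get -7.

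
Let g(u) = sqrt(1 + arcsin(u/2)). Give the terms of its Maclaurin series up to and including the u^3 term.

Compose series: expand the inner function first, then feed it into the outer expansion.
g(0) = 1
g′(0) = 1/4
g′′(0) = -1/16
g′′′(0) = 7/64
Dividing each by k! gives the coefficients c_0, ..., c_3.

7*u^3/384 - u^2/32 + u/4 + 1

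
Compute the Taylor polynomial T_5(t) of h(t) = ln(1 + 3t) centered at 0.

Use the known series and substitute for the argument.
h(0) = 0
h′(0) = 3
h′′(0) = -9
h′′′(0) = 54
h^(4)(0) = -486
h^(5)(0) = 5832

243*t^5/5 - 81*t^4/4 + 9*t^3 - 9*t^2/2 + 3*t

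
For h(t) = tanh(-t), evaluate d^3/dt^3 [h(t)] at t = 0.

The coefficient of t^3 in the expansion is 1/3, so h′′′(0) = 3! * (1/3) = 2.

2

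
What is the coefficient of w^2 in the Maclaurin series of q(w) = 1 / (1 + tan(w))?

Expand as Σ (-1)^k u^k with u equal to the inner function's series.
q(0) = 1
q′(0) = -1
q′′(0) = 2
The Taylor polynomial is Σ q^(k)(0)/k! · w^k.

1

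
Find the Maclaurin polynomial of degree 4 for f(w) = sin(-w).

w^3/6 - w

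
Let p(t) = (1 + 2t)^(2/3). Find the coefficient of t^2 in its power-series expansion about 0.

Compute the successive derivatives at the expansion point and divide by k!.
[t^0] = 1;  [t^1] = 4/3;  [t^2] = -4/9.

-4/9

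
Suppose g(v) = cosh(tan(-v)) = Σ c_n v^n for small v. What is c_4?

3/8

Plug the Maclaurin series of the inner function into that of the outer and collect terms.
[v^0] = 1;  [v^1] = 0;  [v^2] = 1/2;  [v^3] = 0;  [v^4] = 3/8.
So c_4 = g^(4)(0)/4! = 3/8.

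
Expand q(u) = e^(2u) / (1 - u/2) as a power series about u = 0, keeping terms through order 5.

Multiply the two series term by term and collect like powers.
q(0) = 1
q′(0) = 5/2
q′′(0) = 13/2
q′′′(0) = 71/4
q^(4)(0) = 103/2
q^(5)(0) = 643/4
Dividing each by k! gives the coefficients c_0, ..., c_5.

643*u^5/480 + 103*u^4/48 + 71*u^3/24 + 13*u^2/4 + 5*u/2 + 1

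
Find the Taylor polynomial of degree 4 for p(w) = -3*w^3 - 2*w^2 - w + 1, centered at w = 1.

-3*(w - 1)^3 - 11*(w - 1)^2 - 14*(w - 1) - 5

p(1) = -5
p′(1) = -14
p′′(1) = -22
p′′′(1) = -18
p^(4)(1) = 0
The Taylor polynomial is Σ p^(k)(1)/k! · (w - 1)^k.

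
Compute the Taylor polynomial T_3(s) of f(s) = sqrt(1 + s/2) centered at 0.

[s^0] = 1;  [s^1] = 1/4;  [s^2] = -1/32;  [s^3] = 1/128.

s^3/128 - s^2/32 + s/4 + 1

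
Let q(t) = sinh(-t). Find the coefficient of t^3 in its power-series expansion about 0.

-1/6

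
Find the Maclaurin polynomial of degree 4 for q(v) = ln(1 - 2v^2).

-2*v^4 - 2*v^2

q(0) = 0
q′(0) = 0
q′′(0) = -4
q′′′(0) = 0
q^(4)(0) = -48
Dividing each by k! gives the coefficients c_0, ..., c_4.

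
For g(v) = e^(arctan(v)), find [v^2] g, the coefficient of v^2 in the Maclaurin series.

1/2

Substitute the inner expansion into the outer series and collect powers.
[v^0] = 1;  [v^1] = 1;  [v^2] = 1/2.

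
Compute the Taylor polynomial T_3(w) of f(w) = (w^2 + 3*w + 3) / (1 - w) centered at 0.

7*w^3 + 7*w^2 + 6*w + 3

Multiply each power in the prefactor through the base expansion.
f(0) = 3
f′(0) = 6
f′′(0) = 14
f′′′(0) = 42
The Taylor polynomial is Σ f^(k)(0)/k! · w^k.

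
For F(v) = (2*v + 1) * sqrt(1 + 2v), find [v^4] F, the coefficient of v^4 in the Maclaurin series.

Distribute the polynomial across the series and collect like powers.
F(0) = 1
F′(0) = 3
F′′(0) = 3
F′′′(0) = -3
F^(4)(0) = 9

3/8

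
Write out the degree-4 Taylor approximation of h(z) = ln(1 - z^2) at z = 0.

-z^4/2 - z^2

Compute the successive derivatives at the expansion point and divide by k!.
h(0) = 0
h′(0) = 0
h′′(0) = -2
h′′′(0) = 0
h^(4)(0) = -12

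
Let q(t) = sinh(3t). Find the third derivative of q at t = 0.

27

The coefficient of t^3 in the expansion is 9/2, so q′′′(0) = 3! * (9/2) = 27.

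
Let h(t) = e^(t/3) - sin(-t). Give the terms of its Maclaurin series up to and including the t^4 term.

t^4/1944 - 13*t^3/81 + t^2/18 + 4*t/3 + 1

Expand each term separately and add.
h(0) = 1
h′(0) = 4/3
h′′(0) = 1/9
h′′′(0) = -26/27
h^(4)(0) = 1/81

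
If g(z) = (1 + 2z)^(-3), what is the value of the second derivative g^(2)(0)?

The coefficient of z^2 in the expansion is 24, so g′′(0) = 2! * (24) = 48.

48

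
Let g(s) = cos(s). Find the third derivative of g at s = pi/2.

1

The coefficient of (s - pi/2)^3 in the expansion is 1/6, so g′′′(pi/2) = 3! * (1/6) = 1.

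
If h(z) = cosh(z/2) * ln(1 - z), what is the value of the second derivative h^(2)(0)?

Expand each factor separately, then convolve coefficients.
The coefficient of z^2 in the expansion is -1/2, so h′′(0) = 2! * (-1/2) = -1.

-1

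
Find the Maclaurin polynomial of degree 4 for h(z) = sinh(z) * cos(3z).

-13*z^3/3 + z

Write out both Maclaurin series and multiply, keeping only the needed powers.
h(0) = 0
h′(0) = 1
h′′(0) = 0
h′′′(0) = -26
h^(4)(0) = 0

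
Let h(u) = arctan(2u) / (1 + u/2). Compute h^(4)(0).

Multiply the two series term by term and collect like powers.
From the series, [u^4] h = 13/12; multiply by 4! = 24 to get 26.

26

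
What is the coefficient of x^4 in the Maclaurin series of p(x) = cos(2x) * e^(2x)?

Expand each factor separately, then convolve coefficients.
p(0) = 1
p′(0) = 2
p′′(0) = 0
p′′′(0) = -16
p^(4)(0) = -64
The Taylor polynomial is Σ p^(k)(0)/k! · x^k.

-8/3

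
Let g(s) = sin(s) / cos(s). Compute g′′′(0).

2

Divide the numerator series by the denominator series (power-series long division).
The coefficient of s^3 in the expansion is 1/3, so g′′′(0) = 3! * (1/3) = 2.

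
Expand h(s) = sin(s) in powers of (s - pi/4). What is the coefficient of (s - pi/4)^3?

-sqrt(2)/12

h(pi/4) = sqrt(2)/2
h′(pi/4) = sqrt(2)/2
h′′(pi/4) = -sqrt(2)/2
h′′′(pi/4) = -sqrt(2)/2
So c_3 = h′′′(pi/4)/3! = -sqrt(2)/12.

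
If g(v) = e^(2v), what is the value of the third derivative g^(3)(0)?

8

The coefficient of v^3 in the expansion is 4/3, so g′′′(0) = 3! * (4/3) = 8.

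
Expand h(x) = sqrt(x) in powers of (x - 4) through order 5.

h(4) = 2
h′(4) = 1/4
h′′(4) = -1/32
h′′′(4) = 3/256
h^(4)(4) = -15/2048
h^(5)(4) = 105/16384
The Taylor polynomial is Σ h^(k)(4)/k! · (x - 4)^k.

7*(x - 4)^5/131072 - 5*(x - 4)^4/16384 + (x - 4)^3/512 - (x - 4)^2/64 + (x - 4)/4 + 2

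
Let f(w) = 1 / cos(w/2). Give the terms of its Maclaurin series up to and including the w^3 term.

Write the quotient as an unknown series and match coefficients against numerator = denominator · series.
[w^0] = 1;  [w^1] = 0;  [w^2] = 1/8;  [w^3] = 0.

w^2/8 + 1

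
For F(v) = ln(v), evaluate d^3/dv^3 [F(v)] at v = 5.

The coefficient of (v - 5)^3 in the expansion is 1/375, so F′′′(5) = 3! * (1/375) = 2/125.

2/125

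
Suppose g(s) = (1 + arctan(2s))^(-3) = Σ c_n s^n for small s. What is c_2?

24

Plug the Maclaurin series of the inner function into that of the outer and collect terms.
So c_2 = g′′(0)/2! = 24.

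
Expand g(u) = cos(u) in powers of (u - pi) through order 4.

g(pi) = -1
g′(pi) = 0
g′′(pi) = 1
g′′′(pi) = 0
g^(4)(pi) = -1

-(u - pi)^4/24 + (u - pi)^2/2 - 1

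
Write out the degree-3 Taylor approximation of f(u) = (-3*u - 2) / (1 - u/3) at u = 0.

Distribute the polynomial across the series and collect like powers.
f(0) = -2
f′(0) = -11/3
f′′(0) = -22/9
f′′′(0) = -22/9

-11*u^3/27 - 11*u^2/9 - 11*u/3 - 2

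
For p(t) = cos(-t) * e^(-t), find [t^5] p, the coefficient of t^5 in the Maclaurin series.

Write out both Maclaurin series and multiply, keeping only the needed powers.
p(0) = 1
p′(0) = -1
p′′(0) = 0
p′′′(0) = 2
p^(4)(0) = -4
p^(5)(0) = 4
The Taylor polynomial is Σ p^(k)(0)/k! · t^k.

1/30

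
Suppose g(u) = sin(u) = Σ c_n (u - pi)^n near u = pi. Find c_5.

[(u - pi)^0] = 0;  [(u - pi)^1] = -1;  [(u - pi)^2] = 0;  [(u - pi)^3] = 1/6;  [(u - pi)^4] = 0;  [(u - pi)^5] = -1/120.

-1/120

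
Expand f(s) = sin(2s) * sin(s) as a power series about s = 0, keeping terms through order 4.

-5*s^4/3 + 2*s^2

Multiply the two series term by term and collect like powers.
f(0) = 0
f′(0) = 0
f′′(0) = 4
f′′′(0) = 0
f^(4)(0) = -40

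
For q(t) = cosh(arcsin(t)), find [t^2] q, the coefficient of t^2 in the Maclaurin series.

Compose series: expand the inner function first, then feed it into the outer expansion.
q(0) = 1
q′(0) = 0
q′′(0) = 1

1/2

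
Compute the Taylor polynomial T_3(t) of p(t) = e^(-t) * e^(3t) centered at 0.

4*t^3/3 + 2*t^2 + 2*t + 1

Write out both Maclaurin series and multiply, keeping only the needed powers.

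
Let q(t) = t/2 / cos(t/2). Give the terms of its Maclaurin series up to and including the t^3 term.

Divide the numerator series by the denominator series (power-series long division).
q(0) = 0
q′(0) = 1/2
q′′(0) = 0
q′′′(0) = 3/8
Then c_k = q^(k)(0)/k! gives each Taylor coefficient.

t^3/16 + t/2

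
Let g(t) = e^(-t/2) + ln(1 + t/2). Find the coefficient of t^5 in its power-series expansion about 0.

23/3840

Expand each term separately and add.
g(0) = 1
g′(0) = 0
g′′(0) = 0
g′′′(0) = 1/8
g^(4)(0) = -5/16
g^(5)(0) = 23/32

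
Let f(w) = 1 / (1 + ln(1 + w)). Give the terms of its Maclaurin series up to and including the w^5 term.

Write 1/(1+u) = 1 - u + u^2 - u^3 + ... and substitute the series for u.
[w^0] = 1;  [w^1] = -1;  [w^2] = 3/2;  [w^3] = -7/3;  [w^4] = 11/3;  [w^5] = -347/60.

-347*w^5/60 + 11*w^4/3 - 7*w^3/3 + 3*w^2/2 - w + 1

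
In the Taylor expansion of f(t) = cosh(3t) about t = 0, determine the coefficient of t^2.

9/2

f(0) = 1
f′(0) = 0
f′′(0) = 9
So c_2 = f′′(0)/2! = 9/2.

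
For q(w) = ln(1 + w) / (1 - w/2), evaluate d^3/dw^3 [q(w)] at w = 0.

Expand each factor separately, then convolve coefficients.
The coefficient of w^3 in the expansion is 1/3, so q′′′(0) = 3! * (1/3) = 2.

2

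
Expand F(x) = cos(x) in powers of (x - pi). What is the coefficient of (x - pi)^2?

1/2

F(pi) = -1
F′(pi) = 0
F′′(pi) = 1
Dividing each by k! gives the coefficients c_0, ..., c_2.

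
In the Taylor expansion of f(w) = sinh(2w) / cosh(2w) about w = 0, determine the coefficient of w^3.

-8/3

Invert the denominator's series and multiply.
f(0) = 0
f′(0) = 2
f′′(0) = 0
f′′′(0) = -16
So c_3 = f′′′(0)/3! = -8/3.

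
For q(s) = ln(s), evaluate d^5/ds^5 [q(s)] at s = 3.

8/81

Differentiate repeatedly and evaluate at the center.
The coefficient of (s - 3)^5 in the expansion is 1/1215, so q^(5)(3) = 5! * (1/1215) = 8/81.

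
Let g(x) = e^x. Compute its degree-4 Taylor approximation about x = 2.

(x - 2)^4*e^(2)/24 + (x - 2)^3*e^(2)/6 + (x - 2)^2*e^(2)/2 + (x - 2)*e^(2) + e^(2)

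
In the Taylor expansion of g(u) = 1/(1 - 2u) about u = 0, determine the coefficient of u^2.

g(0) = 1
g′(0) = 2
g′′(0) = 8
Then c_k = g^(k)(0)/k! gives each Taylor coefficient.

4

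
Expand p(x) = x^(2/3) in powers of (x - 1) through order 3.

4*(x - 1)^3/81 - (x - 1)^2/9 + 2*(x - 1)/3 + 1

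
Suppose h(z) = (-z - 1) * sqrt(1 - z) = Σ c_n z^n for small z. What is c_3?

3/16

Multiply each power in the prefactor through the base expansion.
[z^0] = -1;  [z^1] = -1/2;  [z^2] = 5/8;  [z^3] = 3/16.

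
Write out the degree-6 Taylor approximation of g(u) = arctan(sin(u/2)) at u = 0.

3*u^5/256 - u^3/16 + u/2

Let u equal the inner series; expand the outer function in u and truncate.
[u^0] = 0;  [u^1] = 1/2;  [u^2] = 0;  [u^3] = -1/16;  [u^4] = 0;  [u^5] = 3/256;  [u^6] = 0.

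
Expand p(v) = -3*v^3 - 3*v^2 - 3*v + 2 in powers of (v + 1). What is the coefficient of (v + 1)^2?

Apply the Taylor formula c_k = f^(k)(a)/k!.
p(-1) = 5
p′(-1) = -6
p′′(-1) = 12

6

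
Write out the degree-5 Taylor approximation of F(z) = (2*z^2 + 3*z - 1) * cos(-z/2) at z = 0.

z^5/128 - 97*z^4/384 - 3*z^3/8 + 17*z^2/8 + 3*z - 1

Shift and add copies of the series according to the polynomial's terms.
[z^0] = -1;  [z^1] = 3;  [z^2] = 17/8;  [z^3] = -3/8;  [z^4] = -97/384;  [z^5] = 1/128.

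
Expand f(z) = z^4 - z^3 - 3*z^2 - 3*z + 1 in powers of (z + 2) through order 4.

f(-2) = 19
f′(-2) = -35
f′′(-2) = 54
f′′′(-2) = -54
f^(4)(-2) = 24

(z + 2)^4 - 9*(z + 2)^3 + 27*(z + 2)^2 - 35*(z + 2) + 19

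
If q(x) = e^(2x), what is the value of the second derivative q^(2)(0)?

The coefficient of x^2 in the expansion is 2, so q′′(0) = 2! * (2) = 4.

4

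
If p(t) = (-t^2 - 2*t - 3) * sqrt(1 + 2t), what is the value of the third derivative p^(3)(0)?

-9

Shift and add copies of the series according to the polynomial's terms.
The coefficient of t^3 in the expansion is -3/2, so p′′′(0) = 3! * (-3/2) = -9.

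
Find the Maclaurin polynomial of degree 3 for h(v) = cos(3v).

h(0) = 1
h′(0) = 0
h′′(0) = -9
h′′′(0) = 0

1 - 9*v^2/2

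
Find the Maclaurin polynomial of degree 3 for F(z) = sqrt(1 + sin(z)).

Let u equal the inner series; expand the outer function in u and truncate.
F(0) = 1
F′(0) = 1/2
F′′(0) = -1/4
F′′′(0) = -1/8
Then c_k = F^(k)(0)/k! gives each Taylor coefficient.

-z^3/48 - z^2/8 + z/2 + 1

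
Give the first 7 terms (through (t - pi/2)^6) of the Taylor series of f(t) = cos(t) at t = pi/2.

-(t - pi/2)^5/120 + (t - pi/2)^3/6 - (t - pi/2)

Apply the Taylor formula c_k = f^(k)(a)/k!.
f(pi/2) = 0
f′(pi/2) = -1
f′′(pi/2) = 0
f′′′(pi/2) = 1
f^(4)(pi/2) = 0
f^(5)(pi/2) = -1
f^(6)(pi/2) = 0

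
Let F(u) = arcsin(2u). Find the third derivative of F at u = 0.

8

Compute the successive derivatives at the expansion point and divide by k!.
The coefficient of u^3 in the expansion is 4/3, so F′′′(0) = 3! * (4/3) = 8.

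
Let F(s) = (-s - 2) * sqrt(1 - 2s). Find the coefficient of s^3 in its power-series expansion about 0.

3/2

Multiply each power in the prefactor through the base expansion.
F(0) = -2
F′(0) = 1
F′′(0) = 4
F′′′(0) = 9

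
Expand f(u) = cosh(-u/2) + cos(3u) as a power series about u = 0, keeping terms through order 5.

1297*u^4/384 - 35*u^2/8 + 2

Add the two expansions coefficient-wise.
[u^0] = 2;  [u^1] = 0;  [u^2] = -35/8;  [u^3] = 0;  [u^4] = 1297/384;  [u^5] = 0.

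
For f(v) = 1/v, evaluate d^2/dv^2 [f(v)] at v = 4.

From the series, [(v - 4)^2] f = 1/64; multiply by 2! = 2 to get 1/32.

1/32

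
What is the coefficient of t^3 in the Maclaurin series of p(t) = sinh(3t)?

p(0) = 0
p′(0) = 3
p′′(0) = 0
p′′′(0) = 27
So c_3 = p′′′(0)/3! = 9/2.

9/2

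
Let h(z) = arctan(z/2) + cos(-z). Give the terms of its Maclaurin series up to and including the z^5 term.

Expand each term separately and add.

z^5/160 + z^4/24 - z^3/24 - z^2/2 + z/2 + 1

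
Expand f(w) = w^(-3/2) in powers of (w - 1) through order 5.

-693*(w - 1)^5/256 + 315*(w - 1)^4/128 - 35*(w - 1)^3/16 + 15*(w - 1)^2/8 - 3*(w - 1)/2 + 1

Differentiate repeatedly and evaluate at the center.
[(w - 1)^0] = 1;  [(w - 1)^1] = -3/2;  [(w - 1)^2] = 15/8;  [(w - 1)^3] = -35/16;  [(w - 1)^4] = 315/128;  [(w - 1)^5] = -693/256.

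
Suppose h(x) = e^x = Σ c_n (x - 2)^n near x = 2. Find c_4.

Differentiate repeatedly and evaluate at the center.
[(x - 2)^0] = e^(2);  [(x - 2)^1] = e^(2);  [(x - 2)^2] = e^(2)/2;  [(x - 2)^3] = e^(2)/6;  [(x - 2)^4] = e^(2)/24.

e^(2)/24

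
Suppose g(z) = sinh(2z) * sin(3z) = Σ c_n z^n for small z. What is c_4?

-5

Write out both Maclaurin series and multiply, keeping only the needed powers.
g(0) = 0
g′(0) = 0
g′′(0) = 12
g′′′(0) = 0
g^(4)(0) = -120
The Taylor polynomial is Σ g^(k)(0)/k! · z^k.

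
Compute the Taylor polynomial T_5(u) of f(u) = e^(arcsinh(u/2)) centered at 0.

-u^4/128 + u^2/8 + u/2 + 1

Plug the Maclaurin series of the inner function into that of the outer and collect terms.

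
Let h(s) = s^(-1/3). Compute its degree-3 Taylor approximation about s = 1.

-14*(s - 1)^3/81 + 2*(s - 1)^2/9 - (s - 1)/3 + 1

h(1) = 1
h′(1) = -1/3
h′′(1) = 4/9
h′′′(1) = -28/27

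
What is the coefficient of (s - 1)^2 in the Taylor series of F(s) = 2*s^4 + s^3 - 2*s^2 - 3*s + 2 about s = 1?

13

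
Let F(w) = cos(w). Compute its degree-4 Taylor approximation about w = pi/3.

Apply the Taylor formula c_k = f^(k)(a)/k!.
F(pi/3) = 1/2
F′(pi/3) = -sqrt(3)/2
F′′(pi/3) = -1/2
F′′′(pi/3) = sqrt(3)/2
F^(4)(pi/3) = 1/2

(w - pi/3)^4/48 + sqrt(3)*(w - pi/3)^3/12 - (w - pi/3)^2/4 - sqrt(3)*(w - pi/3)/2 + 1/2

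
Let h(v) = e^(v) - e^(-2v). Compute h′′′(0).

Expand each term separately and add.
The coefficient of v^3 in the expansion is 3/2, so h′′′(0) = 3! * (3/2) = 9.

9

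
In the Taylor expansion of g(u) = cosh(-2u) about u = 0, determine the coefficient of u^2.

2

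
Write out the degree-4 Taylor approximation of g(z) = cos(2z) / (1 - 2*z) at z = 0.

26*z^4/3 + 4*z^3 + 2*z^2 + 2*z + 1

Multiply the numerator's expansion by the denominator's geometric series.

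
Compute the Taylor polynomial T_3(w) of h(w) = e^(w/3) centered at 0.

h(0) = 1
h′(0) = 1/3
h′′(0) = 1/9
h′′′(0) = 1/27

w^3/162 + w^2/18 + w/3 + 1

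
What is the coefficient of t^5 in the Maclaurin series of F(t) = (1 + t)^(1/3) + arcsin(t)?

Expand each term separately and add.
F(0) = 1
F′(0) = 4/3
F′′(0) = -2/9
F′′′(0) = 37/27
F^(4)(0) = -80/81
F^(5)(0) = 3067/243
So c_5 = F^(5)(0)/5! = 3067/29160.

3067/29160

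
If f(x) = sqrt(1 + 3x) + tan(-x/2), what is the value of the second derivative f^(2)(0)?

Add the two expansions coefficient-wise.
From the series, [x^2] f = -9/8; multiply by 2! = 2 to get -9/4.

-9/4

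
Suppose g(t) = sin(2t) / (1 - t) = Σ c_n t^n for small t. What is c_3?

2/3

Expand 1/(denominator) as a geometric series and multiply by the numerator's series.
[t^0] = 0;  [t^1] = 2;  [t^2] = 2;  [t^3] = 2/3.
So c_3 = g′′′(0)/3! = 2/3.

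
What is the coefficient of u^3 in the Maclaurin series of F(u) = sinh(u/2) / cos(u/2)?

Invert the denominator's series and multiply.
[u^0] = 0;  [u^1] = 1/2;  [u^2] = 0;  [u^3] = 1/12.

1/12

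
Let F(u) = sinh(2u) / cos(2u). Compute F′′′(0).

32

Divide the numerator series by the denominator series (power-series long division).
From the series, [u^3] F = 16/3; multiply by 3! = 6 to get 32.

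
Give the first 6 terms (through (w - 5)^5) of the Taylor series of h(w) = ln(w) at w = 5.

[(w - 5)^0] = ln(5);  [(w - 5)^1] = 1/5;  [(w - 5)^2] = -1/50;  [(w - 5)^3] = 1/375;  [(w - 5)^4] = -1/2500;  [(w - 5)^5] = 1/15625.

(w - 5)^5/15625 - (w - 5)^4/2500 + (w - 5)^3/375 - (w - 5)^2/50 + (w - 5)/5 + ln(5)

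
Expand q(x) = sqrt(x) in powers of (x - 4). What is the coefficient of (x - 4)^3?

q(4) = 2
q′(4) = 1/4
q′′(4) = -1/32
q′′′(4) = 3/256
Dividing each by k! gives the coefficients c_0, ..., c_3.

1/512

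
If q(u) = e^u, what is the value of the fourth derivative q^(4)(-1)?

The coefficient of (u + 1)^4 in the expansion is e^(-1)/24, so q^(4)(-1) = 4! * (e^(-1)/24) = e^(-1).

e^(-1)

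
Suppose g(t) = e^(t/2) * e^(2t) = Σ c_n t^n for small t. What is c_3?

125/48

Take the Cauchy product of the two expansions.
g(0) = 1
g′(0) = 5/2
g′′(0) = 25/4
g′′′(0) = 125/8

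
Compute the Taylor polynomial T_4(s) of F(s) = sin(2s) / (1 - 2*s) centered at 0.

Use 1/(1 - r) = Σ r^k on the denominator, then take the Cauchy product.
F(0) = 0
F′(0) = 2
F′′(0) = 8
F′′′(0) = 40
F^(4)(0) = 320

40*s^4/3 + 20*s^3/3 + 4*s^2 + 2*s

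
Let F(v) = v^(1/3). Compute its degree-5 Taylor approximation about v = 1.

22*(v - 1)^5/729 - 10*(v - 1)^4/243 + 5*(v - 1)^3/81 - (v - 1)^2/9 + (v - 1)/3 + 1

F(1) = 1
F′(1) = 1/3
F′′(1) = -2/9
F′′′(1) = 10/27
F^(4)(1) = -80/81
F^(5)(1) = 880/243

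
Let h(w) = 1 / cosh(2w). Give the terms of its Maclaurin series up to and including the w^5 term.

Invert the denominator's series and multiply.
[w^0] = 1;  [w^1] = 0;  [w^2] = -2;  [w^3] = 0;  [w^4] = 10/3;  [w^5] = 0.

10*w^4/3 - 2*w^2 + 1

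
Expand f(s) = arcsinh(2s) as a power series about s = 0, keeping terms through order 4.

-4*s^3/3 + 2*s

f(0) = 0
f′(0) = 2
f′′(0) = 0
f′′′(0) = -8
f^(4)(0) = 0
The Taylor polynomial is Σ f^(k)(0)/k! · s^k.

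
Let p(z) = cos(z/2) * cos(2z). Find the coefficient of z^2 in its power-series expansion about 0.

-17/8

Expand each factor separately, then convolve coefficients.
[z^0] = 1;  [z^1] = 0;  [z^2] = -17/8.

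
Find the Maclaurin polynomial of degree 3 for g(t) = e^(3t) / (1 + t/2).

23*t^3/8 + 13*t^2/4 + 5*t/2 + 1

Write out both Maclaurin series and multiply, keeping only the needed powers.
g(0) = 1
g′(0) = 5/2
g′′(0) = 13/2
g′′′(0) = 69/4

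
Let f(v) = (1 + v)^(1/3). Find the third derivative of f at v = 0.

The coefficient of v^3 in the expansion is 5/81, so f′′′(0) = 3! * (5/81) = 10/27.

10/27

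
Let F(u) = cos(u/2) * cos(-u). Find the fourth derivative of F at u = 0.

Take the Cauchy product of the two expansions.
The coefficient of u^4 in the expansion is 41/384, so F^(4)(0) = 4! * (41/384) = 41/16.

41/16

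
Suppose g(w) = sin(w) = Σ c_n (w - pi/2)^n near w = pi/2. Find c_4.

g(pi/2) = 1
g′(pi/2) = 0
g′′(pi/2) = -1
g′′′(pi/2) = 0
g^(4)(pi/2) = 1
So c_4 = g^(4)(pi/2)/4! = 1/24.

1/24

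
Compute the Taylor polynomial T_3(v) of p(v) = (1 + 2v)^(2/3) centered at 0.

32*v^3/81 - 4*v^2/9 + 4*v/3 + 1

[v^0] = 1;  [v^1] = 4/3;  [v^2] = -4/9;  [v^3] = 32/81.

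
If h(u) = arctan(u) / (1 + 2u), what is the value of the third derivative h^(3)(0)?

22

Take the Cauchy product of the two expansions.
The coefficient of u^3 in the expansion is 11/3, so h′′′(0) = 3! * (11/3) = 22.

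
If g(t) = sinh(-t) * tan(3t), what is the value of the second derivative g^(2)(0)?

-6

Expand each factor separately, then convolve coefficients.
The coefficient of t^2 in the expansion is -3, so g′′(0) = 2! * (-3) = -6.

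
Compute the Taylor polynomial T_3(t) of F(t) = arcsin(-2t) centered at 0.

-4*t^3/3 - 2*t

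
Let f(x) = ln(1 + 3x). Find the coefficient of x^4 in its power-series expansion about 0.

[x^0] = 0;  [x^1] = 3;  [x^2] = -9/2;  [x^3] = 9;  [x^4] = -81/4.

-81/4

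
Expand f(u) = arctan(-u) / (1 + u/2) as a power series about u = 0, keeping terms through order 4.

-u^4/24 + u^3/12 + u^2/2 - u

Multiply the two series term by term and collect like powers.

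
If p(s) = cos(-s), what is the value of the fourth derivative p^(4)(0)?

The coefficient of s^4 in the expansion is 1/24, so p^(4)(0) = 4! * (1/24) = 1.

1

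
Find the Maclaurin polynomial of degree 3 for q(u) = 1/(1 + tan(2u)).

Let u equal the inner series; expand the outer function in u and truncate.
q(0) = 1
q′(0) = -2
q′′(0) = 8
q′′′(0) = -64
The Taylor polynomial is Σ q^(k)(0)/k! · u^k.

-32*u^3/3 + 4*u^2 - 2*u + 1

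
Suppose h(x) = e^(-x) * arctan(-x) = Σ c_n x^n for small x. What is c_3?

-1/6

Multiply the two series term by term and collect like powers.
h(0) = 0
h′(0) = -1
h′′(0) = 2
h′′′(0) = -1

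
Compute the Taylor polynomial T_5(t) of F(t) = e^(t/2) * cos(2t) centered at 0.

Expand each factor separately, then convolve coefficients.
F(0) = 1
F′(0) = 1/2
F′′(0) = -15/4
F′′′(0) = -47/8
F^(4)(0) = 161/16
F^(5)(0) = 1121/32
Then c_k = F^(k)(0)/k! gives each Taylor coefficient.

1121*t^5/3840 + 161*t^4/384 - 47*t^3/48 - 15*t^2/8 + t/2 + 1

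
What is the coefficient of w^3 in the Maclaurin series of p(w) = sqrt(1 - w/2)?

-1/128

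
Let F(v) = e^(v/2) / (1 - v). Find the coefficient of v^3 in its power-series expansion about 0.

79/48

Multiply the two series term by term and collect like powers.
F(0) = 1
F′(0) = 3/2
F′′(0) = 13/4
F′′′(0) = 79/8
So c_3 = F′′′(0)/3! = 79/48.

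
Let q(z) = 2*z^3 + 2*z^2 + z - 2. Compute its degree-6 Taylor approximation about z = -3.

2*(z + 3)^3 - 16*(z + 3)^2 + 43*(z + 3) - 41

q(-3) = -41
q′(-3) = 43
q′′(-3) = -32
q′′′(-3) = 12
q^(4)(-3) = 0
q^(5)(-3) = 0
q^(6)(-3) = 0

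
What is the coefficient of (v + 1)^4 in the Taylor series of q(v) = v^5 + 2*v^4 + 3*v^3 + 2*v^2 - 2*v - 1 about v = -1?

Use the known series and substitute for the argument.
q(-1) = 1
q′(-1) = 0
q′′(-1) = -10
q′′′(-1) = 30
q^(4)(-1) = -72

-3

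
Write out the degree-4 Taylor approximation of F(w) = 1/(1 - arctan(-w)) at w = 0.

w^4/3 - 2*w^3/3 + w^2 - w + 1

Substitute the inner expansion into the outer series and collect powers.
F(0) = 1
F′(0) = -1
F′′(0) = 2
F′′′(0) = -4
F^(4)(0) = 8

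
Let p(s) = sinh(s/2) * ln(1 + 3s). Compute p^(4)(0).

Take the Cauchy product of the two expansions.
The coefficient of s^4 in the expansion is 73/16, so p^(4)(0) = 4! * (73/16) = 219/2.

219/2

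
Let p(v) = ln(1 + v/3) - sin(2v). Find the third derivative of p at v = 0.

218/27

Add the two expansions coefficient-wise.
From the series, [v^3] p = 109/81; multiply by 3! = 6 to get 218/27.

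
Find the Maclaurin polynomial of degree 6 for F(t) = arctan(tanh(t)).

2*t^5/3 - 2*t^3/3 + t

Plug the Maclaurin series of the inner function into that of the outer and collect terms.
F(0) = 0
F′(0) = 1
F′′(0) = 0
F′′′(0) = -4
F^(4)(0) = 0
F^(5)(0) = 80
F^(6)(0) = 0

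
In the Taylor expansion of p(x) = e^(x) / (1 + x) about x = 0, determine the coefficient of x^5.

Expand each factor separately, then convolve coefficients.
So c_5 = p^(5)(0)/5! = -11/30.

-11/30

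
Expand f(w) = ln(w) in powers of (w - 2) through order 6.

-(w - 2)^6/384 + (w - 2)^5/160 - (w - 2)^4/64 + (w - 2)^3/24 - (w - 2)^2/8 + (w - 2)/2 + ln(2)

[(w - 2)^0] = ln(2);  [(w - 2)^1] = 1/2;  [(w - 2)^2] = -1/8;  [(w - 2)^3] = 1/24;  [(w - 2)^4] = -1/64;  [(w - 2)^5] = 1/160;  [(w - 2)^6] = -1/384.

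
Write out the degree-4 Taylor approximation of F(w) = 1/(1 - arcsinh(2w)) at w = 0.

32*w^4/3 + 20*w^3/3 + 4*w^2 + 2*w + 1

Let u equal the inner series; expand the outer function in u and truncate.
F(0) = 1
F′(0) = 2
F′′(0) = 8
F′′′(0) = 40
F^(4)(0) = 256
Then c_k = F^(k)(0)/k! gives each Taylor coefficient.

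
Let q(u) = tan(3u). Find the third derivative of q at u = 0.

From the series, [u^3] q = 9; multiply by 3! = 6 to get 54.

54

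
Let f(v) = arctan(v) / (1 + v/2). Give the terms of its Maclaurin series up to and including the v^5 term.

Take the Cauchy product of the two expansions.
f(0) = 0
f′(0) = 1
f′′(0) = -1
f′′′(0) = -1/2
f^(4)(0) = 1
f^(5)(0) = 43/2
Dividing each by k! gives the coefficients c_0, ..., c_5.

43*v^5/240 + v^4/24 - v^3/12 - v^2/2 + v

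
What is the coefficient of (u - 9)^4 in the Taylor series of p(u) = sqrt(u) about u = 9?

-5/279936

p(9) = 3
p′(9) = 1/6
p′′(9) = -1/108
p′′′(9) = 1/648
p^(4)(9) = -5/11664
So c_4 = p^(4)(9)/4! = -5/279936.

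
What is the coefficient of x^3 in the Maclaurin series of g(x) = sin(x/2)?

-1/48

g(0) = 0
g′(0) = 1/2
g′′(0) = 0
g′′′(0) = -1/8
Dividing each by k! gives the coefficients c_0, ..., c_3.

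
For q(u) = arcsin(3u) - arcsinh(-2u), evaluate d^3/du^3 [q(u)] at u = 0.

19

Add the two expansions coefficient-wise.
The coefficient of u^3 in the expansion is 19/6, so q′′′(0) = 3! * (19/6) = 19.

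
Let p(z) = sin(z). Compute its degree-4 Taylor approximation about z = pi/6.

p(pi/6) = 1/2
p′(pi/6) = sqrt(3)/2
p′′(pi/6) = -1/2
p′′′(pi/6) = -sqrt(3)/2
p^(4)(pi/6) = 1/2
The Taylor polynomial is Σ p^(k)(pi/6)/k! · (z - pi/6)^k.

(z - pi/6)^4/48 - sqrt(3)*(z - pi/6)^3/12 - (z - pi/6)^2/4 + sqrt(3)*(z - pi/6)/2 + 1/2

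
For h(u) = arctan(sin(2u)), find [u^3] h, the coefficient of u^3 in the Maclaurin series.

Compose series: expand the inner function first, then feed it into the outer expansion.

-4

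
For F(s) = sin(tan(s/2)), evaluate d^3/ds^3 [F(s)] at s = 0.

1/8

Plug the Maclaurin series of the inner function into that of the outer and collect terms.
The coefficient of s^3 in the expansion is 1/48, so F′′′(0) = 3! * (1/48) = 1/8.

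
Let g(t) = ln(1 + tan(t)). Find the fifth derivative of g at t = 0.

Plug the Maclaurin series of the inner function into that of the outer and collect terms.
The coefficient of t^5 in the expansion is 2/3, so g^(5)(0) = 5! * (2/3) = 80.

80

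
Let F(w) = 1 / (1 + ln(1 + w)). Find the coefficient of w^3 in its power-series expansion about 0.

Use the geometric series for the reciprocal, then substitute.
[w^0] = 1;  [w^1] = -1;  [w^2] = 3/2;  [w^3] = -7/3.

-7/3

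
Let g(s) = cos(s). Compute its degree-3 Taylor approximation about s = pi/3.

g(pi/3) = 1/2
g′(pi/3) = -sqrt(3)/2
g′′(pi/3) = -1/2
g′′′(pi/3) = sqrt(3)/2

sqrt(3)*(s - pi/3)^3/12 - (s - pi/3)^2/4 - sqrt(3)*(s - pi/3)/2 + 1/2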